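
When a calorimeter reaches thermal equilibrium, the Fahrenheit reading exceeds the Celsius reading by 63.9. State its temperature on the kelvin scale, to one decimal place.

Let x be the Fahrenheit reading; then the Celsius reading is 5/9·x - 17.7778.
(5/9·x - 17.7778) - x = -63.9  ⇒  (-4/9)·x = -46.1222  ⇒  x = 103.7750°F.
In Celsius: (103.775 - 32) × 5/9 = 39.8750°C.
In kelvin: 39.8750 + 273.15 = 313.0 K.

313.0 K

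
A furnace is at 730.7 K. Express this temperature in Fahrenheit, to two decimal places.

855.59°F

In Celsius: 730.7 - 273.15 = 457.5500°C.
In Fahrenheit: 457.5500 × 1.8 + 32 = 855.59°F.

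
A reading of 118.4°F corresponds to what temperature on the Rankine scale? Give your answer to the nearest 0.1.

In Celsius: (118.4 - 32) × 5/9 = 48.0000°C.
In Rankine: 48.0000 × 1.8 + 491.67 = 578.1°R.

578.1°R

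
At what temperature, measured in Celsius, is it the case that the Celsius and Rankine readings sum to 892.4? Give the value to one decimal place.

Let C be the Celsius reading. The Rankine reading is R = 1.8·C + 491.67.
Require C + R = 892.4: (2.8)·C + 491.67 = 892.4.
C = (892.4 - 491.67) / (2.8) = 143.1.

143.1°C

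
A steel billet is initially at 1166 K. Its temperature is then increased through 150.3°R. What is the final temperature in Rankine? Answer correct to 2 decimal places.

2249.10°R

Initial temperature in Celsius: 1166 - 273.15 = 892.8500°C.
The 150.3°R change is an interval, so only the factor 5/9 applies: +150.3 × 5/9 = +83.5000°C.
Final Celsius temperature: 892.8500 + 83.5000 = 976.3500°C.
In Rankine: 976.3500 × 1.8 + 491.67 = 2249.10°R.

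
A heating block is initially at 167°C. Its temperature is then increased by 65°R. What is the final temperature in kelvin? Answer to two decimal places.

The 65°R change is an interval, so only the factor 5/9 applies: +65 × 5/9 = +36.1111°C.
Final Celsius temperature: 167.0000 + 36.1111 = 203.1111°C.
In kelvin: 203.1111 + 273.15 = 476.26 K.

476.26 K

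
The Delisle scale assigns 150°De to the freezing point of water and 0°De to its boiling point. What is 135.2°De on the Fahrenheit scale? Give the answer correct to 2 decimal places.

49.76°F

Linear interpolation between the fixed points: C = (135.2 - 150) × 100 / (0 - 150) = 9.8667°C.
Then 9.8667 × 1.8 + 32 = 49.76°F.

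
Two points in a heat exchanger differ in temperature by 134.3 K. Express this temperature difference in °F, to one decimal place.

Only the scale ratio 1.8 matters for a change in temperature.
134.3 × 1.8 = 241.7.

241.7°F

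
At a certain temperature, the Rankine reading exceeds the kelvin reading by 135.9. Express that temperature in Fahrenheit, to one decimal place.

-153.9°F

Let x be the Rankine reading; then the kelvin reading is 5/9·x.
(5/9·x) - x = -135.9  ⇒  (-4/9)·x = -135.9  ⇒  x = 305.7750°R.
In Celsius: (305.775 - 491.67) × 5/9 = -103.2750°C.
In Fahrenheit: -103.2750 × 1.8 + 32 = -153.9°F.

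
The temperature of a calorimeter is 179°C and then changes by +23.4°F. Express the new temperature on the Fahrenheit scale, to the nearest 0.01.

377.60°F

The 23.4°F change is an interval, so only the factor 5/9 applies: +23.4 × 5/9 = +13.0000°C.
Final Celsius temperature: 179.0000 + 13.0000 = 192.0000°C.
In Fahrenheit: 192.0000 × 1.8 + 32 = 377.60°F.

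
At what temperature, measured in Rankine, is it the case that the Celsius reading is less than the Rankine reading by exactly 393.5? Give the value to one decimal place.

Let R be the Rankine reading. The Celsius reading is C = 5/9·R - 273.15.
Require C - R = -393.5: (-4/9)·R - 273.15 = -393.5.
R = (-393.5 + 273.15) / (-4/9) = 270.8.

270.8°R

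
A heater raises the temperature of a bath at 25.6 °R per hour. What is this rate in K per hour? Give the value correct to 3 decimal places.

14.222 K/hour

Since only a temperature interval is involved, the additive offset between the scales drops out.
A change of 1°R is a change of 5/9 K, so 25.6 × 5/9 = 14.222.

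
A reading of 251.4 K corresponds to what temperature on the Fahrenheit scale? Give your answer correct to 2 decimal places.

-7.15°F

In Celsius: 251.4 - 273.15 = -21.7500°C.
In Fahrenheit: -21.7500 × 1.8 + 32 = -7.15°F.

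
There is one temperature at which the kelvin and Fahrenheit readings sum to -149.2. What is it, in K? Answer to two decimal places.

110.88 K

Let K be the kelvin reading. The Fahrenheit reading is F = 1.8·K - 459.67.
Require K + F = -149.2: (2.8)·K - 459.67 = -149.2.
K = (-149.2 + 459.67) / (2.8) = 110.88.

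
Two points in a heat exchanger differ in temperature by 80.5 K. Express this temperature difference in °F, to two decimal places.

For a temperature interval the offset drops out; only the factor 1.8 applies.
80.5 × 1.8 = 144.90.

144.90°F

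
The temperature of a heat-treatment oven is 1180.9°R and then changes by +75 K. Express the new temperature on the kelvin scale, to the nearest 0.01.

Initial temperature in Celsius: (1180.9 - 491.67) × 5/9 = 382.9056°C.
The 75 K change is an interval; Kelvin and Celsius degrees are the same size, so ΔC = +75°C.
Final Celsius temperature: 382.9056 + 75.0000 = 457.9056°C.
In kelvin: 457.9056 + 273.15 = 731.06 K.

731.06 K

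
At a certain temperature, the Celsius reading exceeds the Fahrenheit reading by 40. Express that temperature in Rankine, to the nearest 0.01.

329.67°R

Let x be the Celsius reading; then the Fahrenheit reading is 1.8·x + 32.
(1.8·x + 32) - x = -40  ⇒  (0.8)·x = -72  ⇒  x = -90.0000°C.
In Rankine: -90.0000 × 1.8 + 491.67 = 329.67°R.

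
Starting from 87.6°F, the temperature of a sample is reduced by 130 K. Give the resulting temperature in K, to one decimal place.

174.0 K

Initial temperature in Celsius: (87.6 - 32) × 5/9 = 30.8889°C.
The 130 K change is an interval; Kelvin and Celsius degrees are the same size, so ΔC = -130°C.
Final Celsius temperature: 30.8889 - 130.0000 = -99.1111°C.
In kelvin: -99.1111 + 273.15 = 174.0 K.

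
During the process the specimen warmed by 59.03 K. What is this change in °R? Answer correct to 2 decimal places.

An interval of 1 K corresponds to 1.8°R.
59.03 × 1.8 = 106.25.

106.25°R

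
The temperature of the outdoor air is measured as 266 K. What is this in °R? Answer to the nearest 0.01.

478.80°R

In Celsius: 266 - 273.15 = -7.1500°C.
In Rankine: -7.1500 × 1.8 + 491.67 = 478.80°R.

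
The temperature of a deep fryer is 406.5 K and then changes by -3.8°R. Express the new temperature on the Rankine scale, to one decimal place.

Initial temperature in Celsius: 406.5 - 273.15 = 133.3500°C.
The 3.8°R change is an interval, so only the factor 5/9 applies: -3.8 × 5/9 = -2.1111°C.
Final Celsius temperature: 133.3500 - 2.1111 = 131.2389°C.
In Rankine: 131.2389 × 1.8 + 491.67 = 727.9°R.

727.9°R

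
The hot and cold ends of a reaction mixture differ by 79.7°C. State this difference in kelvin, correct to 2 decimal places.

Celsius and kelvin degrees are the same size, so the interval is unchanged: 79.70.

79.70 K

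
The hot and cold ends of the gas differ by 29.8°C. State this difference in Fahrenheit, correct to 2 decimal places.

An interval of 1°C corresponds to 1.8°F.
29.8 × 1.8 = 53.64.

53.64°F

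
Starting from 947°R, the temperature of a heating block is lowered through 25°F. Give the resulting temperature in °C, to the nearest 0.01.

239.07°C

Initial temperature in Celsius: (947 - 491.67) × 5/9 = 252.9611°C.
The 25°F change is an interval, so only the factor 5/9 applies: -25 × 5/9 = -13.8889°C.
Final Celsius temperature: 252.9611 - 13.8889 = 239.0722°C.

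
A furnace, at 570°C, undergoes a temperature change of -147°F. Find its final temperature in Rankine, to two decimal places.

The 147°F change is an interval, so only the factor 5/9 applies: -147 × 5/9 = -81.6667°C.
Final Celsius temperature: 570.0000 - 81.6667 = 488.3333°C.
In Rankine: 488.3333 × 1.8 + 491.67 = 1370.67°R.

1370.67°R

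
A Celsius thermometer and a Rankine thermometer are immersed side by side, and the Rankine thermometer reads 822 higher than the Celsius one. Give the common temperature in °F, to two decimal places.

775.24°F

Let x be the Celsius reading; then the Rankine reading is 1.8·x + 491.67.
(1.8·x + 491.67) - x = 822  ⇒  (0.8)·x = 330.33  ⇒  x = 412.9125°C.
In Fahrenheit: 412.9125 × 1.8 + 32 = 775.24°F.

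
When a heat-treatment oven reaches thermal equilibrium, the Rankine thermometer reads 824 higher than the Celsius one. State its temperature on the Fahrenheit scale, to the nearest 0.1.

779.7°F

Let x be the Celsius reading; then the Rankine reading is 1.8·x + 491.67.
(1.8·x + 491.67) - x = 824  ⇒  (0.8)·x = 332.33  ⇒  x = 415.4125°C.
In Fahrenheit: 415.4125 × 1.8 + 32 = 779.7°F.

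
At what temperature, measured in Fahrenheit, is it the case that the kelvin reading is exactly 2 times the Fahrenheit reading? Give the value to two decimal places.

Let F be the Fahrenheit reading. The kelvin reading is K = 5/9·F + 255.372.
Require K = 2·F: 5/9·F + 255.372 = 2·F.
(-13/9)·F = -255.372  ⇒  F = 176.80.

176.80°F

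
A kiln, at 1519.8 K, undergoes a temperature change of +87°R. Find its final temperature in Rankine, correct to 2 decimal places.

2822.64°R

Initial temperature in Celsius: 1519.8 - 273.15 = 1246.6500°C.
The 87°R change is an interval, so only the factor 5/9 applies: +87 × 5/9 = +48.3333°C.
Final Celsius temperature: 1246.6500 + 48.3333 = 1294.9833°C.
In Rankine: 1294.9833 × 1.8 + 491.67 = 2822.64°R.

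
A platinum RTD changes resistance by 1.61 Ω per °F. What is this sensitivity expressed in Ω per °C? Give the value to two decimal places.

Since only a temperature interval is involved, the additive offset between the scales drops out.
A change of 1°C is a change of 1.8°F, so per °C the value is 1.61 × 1.8 = 2.90.

2.90 Ω per °C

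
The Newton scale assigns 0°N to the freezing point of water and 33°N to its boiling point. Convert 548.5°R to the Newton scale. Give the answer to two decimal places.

10.42°N

First in Celsius: (548.5 - 491.67) × 5/9 = 31.5722°C.
Linearly onto the Newton scale: 0 + (31.5722 / 100) × (33 - 0) = 10.42°N.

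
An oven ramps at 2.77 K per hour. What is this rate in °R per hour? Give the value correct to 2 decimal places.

Since only a temperature interval is involved, the additive offset between the scales drops out.
A change of 1 K is a change of 1.8°R, so 2.77 × 1.8 = 4.99.

4.99 °R/hour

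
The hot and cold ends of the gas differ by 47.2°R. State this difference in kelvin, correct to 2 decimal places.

Only the scale ratio 5/9 matters for a change in temperature.
47.2 × 5/9 = 26.22.

26.22 K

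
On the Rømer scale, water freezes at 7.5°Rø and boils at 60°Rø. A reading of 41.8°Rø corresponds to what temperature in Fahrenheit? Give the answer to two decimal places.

Linear interpolation between the fixed points: C = (41.8 - 7.5) × 100 / (60 - 7.5) = 65.3333°C.
Then 65.3333 × 1.8 + 32 = 149.60°F.

149.60°F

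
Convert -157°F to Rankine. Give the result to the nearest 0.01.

In Celsius: (-157 - 32) × 5/9 = -105.0000°C.
In Rankine: -105.0000 × 1.8 + 491.67 = 302.67°R.

302.67°R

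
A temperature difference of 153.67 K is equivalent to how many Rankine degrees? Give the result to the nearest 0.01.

276.61°R

An interval of 1 K corresponds to 1.8°R.
153.67 × 1.8 = 276.61.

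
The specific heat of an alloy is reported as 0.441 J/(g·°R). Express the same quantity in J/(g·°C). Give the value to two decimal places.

0.79 J/(g·°C)

The quantity depends on a temperature interval, so only the ratio of degree sizes applies; the offset between the scales is irrelevant.
A change of 1°C is a change of 1.8°R, so per °C the value is 0.441 × 1.8 = 0.79.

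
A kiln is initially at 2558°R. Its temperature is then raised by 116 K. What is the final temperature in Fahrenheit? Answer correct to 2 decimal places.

2307.13°F

Initial temperature in Celsius: (2558 - 491.67) × 5/9 = 1147.9611°C.
The 116 K change is an interval; Kelvin and Celsius degrees are the same size, so ΔC = +116°C.
Final Celsius temperature: 1147.9611 + 116.0000 = 1263.9611°C.
In Fahrenheit: 1263.9611 × 1.8 + 32 = 2307.13°F.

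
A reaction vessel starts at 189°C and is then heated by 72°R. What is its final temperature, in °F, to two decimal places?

The 72°R change is an interval, so only the factor 5/9 applies: +72 × 5/9 = +40.0000°C.
Final Celsius temperature: 189.0000 + 40.0000 = 229.0000°C.
In Fahrenheit: 229.0000 × 1.8 + 32 = 444.20°F.

444.20°F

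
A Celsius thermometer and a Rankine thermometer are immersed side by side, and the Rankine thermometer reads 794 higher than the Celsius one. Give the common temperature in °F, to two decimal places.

712.24°F

Let x be the Celsius reading; then the Rankine reading is 1.8·x + 491.67.
(1.8·x + 491.67) - x = 794  ⇒  (0.8)·x = 302.33  ⇒  x = 377.9125°C.
In Fahrenheit: 377.9125 × 1.8 + 32 = 712.24°F.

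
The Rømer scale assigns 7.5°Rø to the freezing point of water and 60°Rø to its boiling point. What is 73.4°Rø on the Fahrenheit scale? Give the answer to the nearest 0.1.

257.9°F

Linear interpolation between the fixed points: C = (73.4 - 7.5) × 100 / (60 - 7.5) = 125.5238°C.
Then 125.5238 × 1.8 + 32 = 257.9°F.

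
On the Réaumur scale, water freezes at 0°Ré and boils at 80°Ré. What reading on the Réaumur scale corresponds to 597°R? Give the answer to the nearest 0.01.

46.81°Ré

First in Celsius: (597 - 491.67) × 5/9 = 58.5167°C.
Linearly onto the Réaumur scale: 0 + (58.5167 / 100) × (80 - 0) = 46.81°Ré.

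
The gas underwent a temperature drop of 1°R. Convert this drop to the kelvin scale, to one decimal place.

0.6 K

For a temperature interval the offset drops out; only the factor 5/9 applies.
1 × 5/9 = 0.6.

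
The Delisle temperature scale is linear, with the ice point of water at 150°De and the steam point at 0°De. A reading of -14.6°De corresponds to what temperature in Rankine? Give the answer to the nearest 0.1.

Linear interpolation between the fixed points: C = (-14.6 - 150) × 100 / (0 - 150) = 109.7333°C.
Then 109.7333 × 1.8 + 491.67 = 689.2°R.

689.2°R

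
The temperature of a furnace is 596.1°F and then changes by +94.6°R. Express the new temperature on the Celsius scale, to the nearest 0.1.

365.9°C

Initial temperature in Celsius: (596.1 - 32) × 5/9 = 313.3889°C.
The 94.6°R change is an interval, so only the factor 5/9 applies: +94.6 × 5/9 = +52.5556°C.
Final Celsius temperature: 313.3889 + 52.5556 = 365.9444°C.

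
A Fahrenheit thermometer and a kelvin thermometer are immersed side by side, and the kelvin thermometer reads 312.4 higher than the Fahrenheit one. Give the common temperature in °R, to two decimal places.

Let x be the Fahrenheit reading; then the kelvin reading is 5/9·x + 255.372.
(5/9·x + 255.372) - x = 312.4  ⇒  (-4/9)·x = 57.0278  ⇒  x = -128.3125°F.
In Celsius: (-128.3125 - 32) × 5/9 = -89.0625°C.
In Rankine: -89.0625 × 1.8 + 491.67 = 331.36°R.

331.36°R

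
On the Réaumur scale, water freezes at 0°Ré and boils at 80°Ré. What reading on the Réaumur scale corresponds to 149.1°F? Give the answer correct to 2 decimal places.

First in Celsius: (149.1 - 32) × 5/9 = 65.0556°C.
Linearly onto the Réaumur scale: 0 + (65.0556 / 100) × (80 - 0) = 52.04°Ré.

52.04°Ré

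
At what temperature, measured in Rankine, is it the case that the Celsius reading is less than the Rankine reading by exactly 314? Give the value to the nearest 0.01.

Let R be the Rankine reading. The Celsius reading is C = 5/9·R - 273.15.
Require C - R = -314: (-4/9)·R - 273.15 = -314.
R = (-314 + 273.15) / (-4/9) = 91.91.

91.91°R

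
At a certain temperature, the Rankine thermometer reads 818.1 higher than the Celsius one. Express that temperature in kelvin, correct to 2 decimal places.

Let x be the Celsius reading; then the Rankine reading is 1.8·x + 491.67.
(1.8·x + 491.67) - x = 818.1  ⇒  (0.8)·x = 326.43  ⇒  x = 408.0375°C.
In kelvin: 408.0375 + 273.15 = 681.19 K.

681.19 K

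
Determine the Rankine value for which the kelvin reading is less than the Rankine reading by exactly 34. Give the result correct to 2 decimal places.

Let R be the Rankine reading. The kelvin reading is K = 5/9·R.
Require K - R = -34: (-4/9)·R = -34.
R = (-34) / (-4/9) = 76.50.

76.50°R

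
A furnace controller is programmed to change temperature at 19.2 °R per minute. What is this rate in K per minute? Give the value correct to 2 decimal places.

Since only a temperature interval is involved, the additive offset between the scales drops out.
A change of 1°R is a change of 5/9 K, so 19.2 × 5/9 = 10.67.

10.67 K/minute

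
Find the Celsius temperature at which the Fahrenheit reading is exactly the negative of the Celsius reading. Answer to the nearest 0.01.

Let C be the Celsius reading. The Fahrenheit reading is F = 1.8·C + 32.
Require F = -1·C: 1.8·C + 32 = -1·C.
(2.8)·C = -32  ⇒  C = -11.43.

-11.43°C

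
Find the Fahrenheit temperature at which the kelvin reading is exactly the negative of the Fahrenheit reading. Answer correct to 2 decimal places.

-164.17°F

Let F be the Fahrenheit reading. The kelvin reading is K = 5/9·F + 255.372.
Require K = -1·F: 5/9·F + 255.372 = -1·F.
(14/9)·F = -255.372  ⇒  F = -164.17.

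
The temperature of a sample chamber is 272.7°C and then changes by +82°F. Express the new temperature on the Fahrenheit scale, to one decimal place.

The 82°F change is an interval, so only the factor 5/9 applies: +82 × 5/9 = +45.5556°C.
Final Celsius temperature: 272.7000 + 45.5556 = 318.2556°C.
In Fahrenheit: 318.2556 × 1.8 + 32 = 604.9°F.

604.9°F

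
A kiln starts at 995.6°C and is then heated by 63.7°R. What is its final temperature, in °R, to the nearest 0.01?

2347.45°R

The 63.7°R change is an interval, so only the factor 5/9 applies: +63.7 × 5/9 = +35.3889°C.
Final Celsius temperature: 995.6000 + 35.3889 = 1030.9889°C.
In Rankine: 1030.9889 × 1.8 + 491.67 = 2347.45°R.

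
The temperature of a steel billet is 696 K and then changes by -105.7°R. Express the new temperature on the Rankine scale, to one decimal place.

1147.1°R

Initial temperature in Celsius: 696 - 273.15 = 422.8500°C.
The 105.7°R change is an interval, so only the factor 5/9 applies: -105.7 × 5/9 = -58.7222°C.
Final Celsius temperature: 422.8500 - 58.7222 = 364.1278°C.
In Rankine: 364.1278 × 1.8 + 491.67 = 1147.1°R.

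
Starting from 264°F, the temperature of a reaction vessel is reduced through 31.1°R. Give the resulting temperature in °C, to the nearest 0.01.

111.61°C

Initial temperature in Celsius: (264 - 32) × 5/9 = 128.8889°C.
The 31.1°R change is an interval, so only the factor 5/9 applies: -31.1 × 5/9 = -17.2778°C.
Final Celsius temperature: 128.8889 - 17.2778 = 111.6111°C.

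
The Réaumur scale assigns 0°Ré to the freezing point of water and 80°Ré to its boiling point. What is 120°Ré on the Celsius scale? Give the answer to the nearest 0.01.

150.00°C

Linear interpolation between the fixed points: C = (120 - 0) × 100 / (80 - 0) = 150.0000°C.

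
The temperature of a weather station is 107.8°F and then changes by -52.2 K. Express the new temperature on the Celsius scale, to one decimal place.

Initial temperature in Celsius: (107.8 - 32) × 5/9 = 42.1111°C.
The 52.2 K change is an interval; Kelvin and Celsius degrees are the same size, so ΔC = -52.2°C.
Final Celsius temperature: 42.1111 - 52.2000 = -10.0889°C.

-10.1°C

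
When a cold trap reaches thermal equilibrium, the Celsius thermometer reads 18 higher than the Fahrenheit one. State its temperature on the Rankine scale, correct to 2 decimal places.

379.17°R

Let x be the Fahrenheit reading; then the Celsius reading is 5/9·x - 17.7778.
(5/9·x - 17.7778) - x = 18  ⇒  (-4/9)·x = 35.7778  ⇒  x = -80.5000°F.
In Celsius: (-80.5 - 32) × 5/9 = -62.5000°C.
In Rankine: -62.5000 × 1.8 + 491.67 = 379.17°R.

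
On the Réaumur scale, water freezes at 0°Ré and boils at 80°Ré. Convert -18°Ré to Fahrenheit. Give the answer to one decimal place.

-8.5°F

Linear interpolation between the fixed points: C = (-18 - 0) × 100 / (80 - 0) = -22.5000°C.
Then -22.5000 × 1.8 + 32 = -8.5°F.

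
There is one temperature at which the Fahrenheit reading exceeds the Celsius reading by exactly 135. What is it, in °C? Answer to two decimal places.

128.75°C

Let C be the Celsius reading. The Fahrenheit reading is F = 1.8·C + 32.
Require F - C = 135: (0.8)·C + 32 = 135.
C = (135 - 32) / (0.8) = 128.75.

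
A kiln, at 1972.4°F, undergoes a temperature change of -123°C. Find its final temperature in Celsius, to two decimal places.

Initial temperature in Celsius: (1972.4 - 32) × 5/9 = 1078.0000°C.
Final Celsius temperature: 1078.0000 - 123.0000 = 955.0000°C.

955.00°C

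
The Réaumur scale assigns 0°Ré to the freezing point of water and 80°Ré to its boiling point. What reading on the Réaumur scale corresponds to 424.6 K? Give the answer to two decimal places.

First in Celsius: 424.6 - 273.15 = 151.4500°C.
Linearly onto the Réaumur scale: 0 + (151.4500 / 100) × (80 - 0) = 121.16°Ré.

121.16°Ré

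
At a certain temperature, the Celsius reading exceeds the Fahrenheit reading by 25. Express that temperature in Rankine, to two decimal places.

363.42°R

Let x be the Fahrenheit reading; then the Celsius reading is 5/9·x - 17.7778.
(5/9·x - 17.7778) - x = 25  ⇒  (-4/9)·x = 42.7778  ⇒  x = -96.2500°F.
In Celsius: (-96.25 - 32) × 5/9 = -71.2500°C.
In Rankine: -71.2500 × 1.8 + 491.67 = 363.42°R.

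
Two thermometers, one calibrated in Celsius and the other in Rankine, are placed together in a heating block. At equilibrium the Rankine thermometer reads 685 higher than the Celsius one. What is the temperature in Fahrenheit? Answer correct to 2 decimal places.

Let x be the Celsius reading; then the Rankine reading is 1.8·x + 491.67.
(1.8·x + 491.67) - x = 685  ⇒  (0.8)·x = 193.33  ⇒  x = 241.6625°C.
In Fahrenheit: 241.6625 × 1.8 + 32 = 466.99°F.

466.99°F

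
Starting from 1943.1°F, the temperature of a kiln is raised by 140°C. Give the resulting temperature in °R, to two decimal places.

Initial temperature in Celsius: (1943.1 - 32) × 5/9 = 1061.7222°C.
Final Celsius temperature: 1061.7222 + 140.0000 = 1201.7222°C.
In Rankine: 1201.7222 × 1.8 + 491.67 = 2654.77°R.

2654.77°R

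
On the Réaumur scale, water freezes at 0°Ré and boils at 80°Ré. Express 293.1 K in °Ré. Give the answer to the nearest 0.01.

First in Celsius: 293.1 - 273.15 = 19.9500°C.
Linearly onto the Réaumur scale: 0 + (19.9500 / 100) × (80 - 0) = 15.96°Ré.

15.96°Ré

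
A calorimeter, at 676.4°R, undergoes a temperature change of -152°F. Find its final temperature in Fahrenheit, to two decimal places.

Initial temperature in Celsius: (676.4 - 491.67) × 5/9 = 102.6278°C.
The 152°F change is an interval, so only the factor 5/9 applies: -152 × 5/9 = -84.4444°C.
Final Celsius temperature: 102.6278 - 84.4444 = 18.1833°C.
In Fahrenheit: 18.1833 × 1.8 + 32 = 64.73°F.

64.73°F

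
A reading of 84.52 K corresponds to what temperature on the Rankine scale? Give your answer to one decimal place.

In Celsius: 84.52 - 273.15 = -188.6300°C.
In Rankine: -188.6300 × 1.8 + 491.67 = 152.1°R.

152.1°R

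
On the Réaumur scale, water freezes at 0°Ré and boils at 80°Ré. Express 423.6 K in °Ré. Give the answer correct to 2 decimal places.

First in Celsius: 423.6 - 273.15 = 150.4500°C.
Linearly onto the Réaumur scale: 0 + (150.4500 / 100) × (80 - 0) = 120.36°Ré.

120.36°Ré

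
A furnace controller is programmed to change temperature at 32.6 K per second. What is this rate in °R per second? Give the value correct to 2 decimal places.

58.68 °R/second

The quantity depends on a temperature interval, so only the ratio of degree sizes applies; the offset between the scales is irrelevant.
A change of 1 K is a change of 1.8°R, so 32.6 × 1.8 = 58.68.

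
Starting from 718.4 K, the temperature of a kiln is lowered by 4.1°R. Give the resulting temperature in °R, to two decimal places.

Initial temperature in Celsius: 718.4 - 273.15 = 445.2500°C.
The 4.1°R change is an interval, so only the factor 5/9 applies: -4.1 × 5/9 = -2.2778°C.
Final Celsius temperature: 445.2500 - 2.2778 = 442.9722°C.
In Rankine: 442.9722 × 1.8 + 491.67 = 1289.02°R.

1289.02°R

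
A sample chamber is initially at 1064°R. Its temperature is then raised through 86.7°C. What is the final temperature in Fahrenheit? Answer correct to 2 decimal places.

Initial temperature in Celsius: (1064 - 491.67) × 5/9 = 317.9611°C.
Final Celsius temperature: 317.9611 + 86.7000 = 404.6611°C.
In Fahrenheit: 404.6611 × 1.8 + 32 = 760.39°F.

760.39°F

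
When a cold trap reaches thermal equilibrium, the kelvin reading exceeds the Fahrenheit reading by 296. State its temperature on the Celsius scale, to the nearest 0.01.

Let x be the Fahrenheit reading; then the kelvin reading is 5/9·x + 255.372.
(5/9·x + 255.372) - x = 296  ⇒  (-4/9)·x = 40.6278  ⇒  x = -91.4125°F.
In Celsius: (-91.4125 - 32) × 5/9 = -68.56°C.

-68.56°C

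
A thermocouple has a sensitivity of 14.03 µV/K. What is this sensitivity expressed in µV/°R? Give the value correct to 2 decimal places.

The quantity depends on a temperature interval, so only the ratio of degree sizes applies; the offset between the scales is irrelevant.
A change of 1°R is a change of 5/9 K, so per °R the value is 14.03 × 5/9 = 7.79.

7.79 µV/°R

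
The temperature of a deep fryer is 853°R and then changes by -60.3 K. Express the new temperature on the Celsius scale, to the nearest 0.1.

Initial temperature in Celsius: (853 - 491.67) × 5/9 = 200.7389°C.
The 60.3 K change is an interval; Kelvin and Celsius degrees are the same size, so ΔC = -60.3°C.
Final Celsius temperature: 200.7389 - 60.3000 = 140.4389°C.

140.4°C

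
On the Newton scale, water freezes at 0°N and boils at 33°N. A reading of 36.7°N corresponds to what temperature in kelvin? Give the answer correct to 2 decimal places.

384.36 K

Linear interpolation between the fixed points: C = (36.7 - 0) × 100 / (33 - 0) = 111.2121°C.
Then 111.2121 + 273.15 = 384.36 K.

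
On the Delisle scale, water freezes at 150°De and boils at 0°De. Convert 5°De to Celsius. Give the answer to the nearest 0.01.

Linear interpolation between the fixed points: C = (5 - 150) × 100 / (0 - 150) = 96.6667°C.

96.67°C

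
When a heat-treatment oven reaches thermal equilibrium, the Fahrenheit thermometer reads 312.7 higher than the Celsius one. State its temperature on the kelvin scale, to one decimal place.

Let x be the Celsius reading; then the Fahrenheit reading is 1.8·x + 32.
(1.8·x + 32) - x = 312.7  ⇒  (0.8)·x = 280.7  ⇒  x = 350.8750°C.
In kelvin: 350.8750 + 273.15 = 624.0 K.

624.0 K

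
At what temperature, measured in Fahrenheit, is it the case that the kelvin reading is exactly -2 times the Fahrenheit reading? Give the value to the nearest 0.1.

Let F be the Fahrenheit reading. The kelvin reading is K = 5/9·F + 255.372.
Require K = -2·F: 5/9·F + 255.372 = -2·F.
(23/9)·F = -255.372  ⇒  F = -99.9.

-99.9°F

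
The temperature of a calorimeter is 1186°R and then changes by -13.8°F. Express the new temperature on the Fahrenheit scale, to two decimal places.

Initial temperature in Celsius: (1186 - 491.67) × 5/9 = 385.7389°C.
The 13.8°F change is an interval, so only the factor 5/9 applies: -13.8 × 5/9 = -7.6667°C.
Final Celsius temperature: 385.7389 - 7.6667 = 378.0722°C.
In Fahrenheit: 378.0722 × 1.8 + 32 = 712.53°F.

712.53°F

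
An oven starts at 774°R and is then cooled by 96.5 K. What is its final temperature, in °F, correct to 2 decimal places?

140.63°F

Initial temperature in Celsius: (774 - 491.67) × 5/9 = 156.8500°C.
The 96.5 K change is an interval; Kelvin and Celsius degrees are the same size, so ΔC = -96.5°C.
Final Celsius temperature: 156.8500 - 96.5000 = 60.3500°C.
In Fahrenheit: 60.3500 × 1.8 + 32 = 140.63°F.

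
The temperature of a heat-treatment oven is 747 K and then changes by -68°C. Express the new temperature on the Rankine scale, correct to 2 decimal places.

Initial temperature in Celsius: 747 - 273.15 = 473.8500°C.
Final Celsius temperature: 473.8500 - 68.0000 = 405.8500°C.
In Rankine: 405.8500 × 1.8 + 491.67 = 1222.20°R.

1222.20°R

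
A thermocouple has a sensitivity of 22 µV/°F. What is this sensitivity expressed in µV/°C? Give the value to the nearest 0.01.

39.60 µV/°C

The quantity depends on a temperature interval, so only the ratio of degree sizes applies; the offset between the scales is irrelevant.
A change of 1°C is a change of 1.8°F, so per °C the value is 22 × 1.8 = 39.60.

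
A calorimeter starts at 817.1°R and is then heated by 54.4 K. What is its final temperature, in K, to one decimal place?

508.3 K

Initial temperature in Celsius: (817.1 - 491.67) × 5/9 = 180.7944°C.
The 54.4 K change is an interval; Kelvin and Celsius degrees are the same size, so ΔC = +54.4°C.
Final Celsius temperature: 180.7944 + 54.4000 = 235.1944°C.
In kelvin: 235.1944 + 273.15 = 508.3 K.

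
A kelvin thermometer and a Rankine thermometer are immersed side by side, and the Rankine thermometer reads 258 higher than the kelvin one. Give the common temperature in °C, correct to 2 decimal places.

49.35°C

Let x be the kelvin reading; then the Rankine reading is 1.8·x.
(1.8·x) - x = 258  ⇒  (0.8)·x = 258  ⇒  x = 322.5000 K.
In Celsius: 322.5 - 273.15 = 49.35°C.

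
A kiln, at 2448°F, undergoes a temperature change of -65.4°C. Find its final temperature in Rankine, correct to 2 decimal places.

Initial temperature in Celsius: (2448 - 32) × 5/9 = 1342.2222°C.
Final Celsius temperature: 1342.2222 - 65.4000 = 1276.8222°C.
In Rankine: 1276.8222 × 1.8 + 491.67 = 2789.95°R.

2789.95°R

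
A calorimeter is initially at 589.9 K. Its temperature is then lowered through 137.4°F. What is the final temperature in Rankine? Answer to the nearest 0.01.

Initial temperature in Celsius: 589.9 - 273.15 = 316.7500°C.
The 137.4°F change is an interval, so only the factor 5/9 applies: -137.4 × 5/9 = -76.3333°C.
Final Celsius temperature: 316.7500 - 76.3333 = 240.4167°C.
In Rankine: 240.4167 × 1.8 + 491.67 = 924.42°R.

924.42°R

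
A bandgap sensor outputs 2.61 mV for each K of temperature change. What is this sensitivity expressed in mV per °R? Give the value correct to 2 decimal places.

1.45 mV per °R

Since only a temperature interval is involved, the additive offset between the scales drops out.
A change of 1°R is a change of 5/9 K, so per °R the value is 2.61 × 5/9 = 1.45.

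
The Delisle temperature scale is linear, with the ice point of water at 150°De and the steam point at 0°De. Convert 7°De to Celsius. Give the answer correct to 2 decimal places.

Linear interpolation between the fixed points: C = (7 - 150) × 100 / (0 - 150) = 95.3333°C.

95.33°C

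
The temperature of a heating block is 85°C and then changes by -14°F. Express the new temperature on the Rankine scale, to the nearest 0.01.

The 14°F change is an interval, so only the factor 5/9 applies: -14 × 5/9 = -7.7778°C.
Final Celsius temperature: 85.0000 - 7.7778 = 77.2222°C.
In Rankine: 77.2222 × 1.8 + 491.67 = 630.67°R.

630.67°R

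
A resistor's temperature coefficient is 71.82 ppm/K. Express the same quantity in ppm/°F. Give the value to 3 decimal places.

Since only a temperature interval is involved, the additive offset between the scales drops out.
A change of 1°F is a change of 5/9 K, so per °F the value is 71.82 × 5/9 = 39.900.

39.900 ppm/°F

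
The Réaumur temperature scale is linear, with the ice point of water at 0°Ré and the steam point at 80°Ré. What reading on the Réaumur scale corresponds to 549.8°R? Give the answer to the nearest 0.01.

25.84°Ré

First in Celsius: (549.8 - 491.67) × 5/9 = 32.2944°C.
Linearly onto the Réaumur scale: 0 + (32.2944 / 100) × (80 - 0) = 25.84°Ré.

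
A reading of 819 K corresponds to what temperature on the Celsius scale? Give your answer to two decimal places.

In Celsius: 819 - 273.15 = 545.8500°C.

545.85°C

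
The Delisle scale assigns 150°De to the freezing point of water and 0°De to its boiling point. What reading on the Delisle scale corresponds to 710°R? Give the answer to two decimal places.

-31.94°De

First in Celsius: (710 - 491.67) × 5/9 = 121.2944°C.
Linearly onto the Delisle scale: 150 + (121.2944 / 100) × (0 - 150) = -31.94°De.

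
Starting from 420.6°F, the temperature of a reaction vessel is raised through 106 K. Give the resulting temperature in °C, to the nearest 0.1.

Initial temperature in Celsius: (420.6 - 32) × 5/9 = 215.8889°C.
The 106 K change is an interval; Kelvin and Celsius degrees are the same size, so ΔC = +106°C.
Final Celsius temperature: 215.8889 + 106.0000 = 321.8889°C.

321.9°C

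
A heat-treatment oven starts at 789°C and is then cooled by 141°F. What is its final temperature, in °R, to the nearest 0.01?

The 141°F change is an interval, so only the factor 5/9 applies: -141 × 5/9 = -78.3333°C.
Final Celsius temperature: 789.0000 - 78.3333 = 710.6667°C.
In Rankine: 710.6667 × 1.8 + 491.67 = 1770.87°R.

1770.87°R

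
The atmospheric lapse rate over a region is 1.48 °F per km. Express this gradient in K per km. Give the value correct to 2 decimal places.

Since only a temperature interval is involved, the additive offset between the scales drops out.
A change of 1°F is a change of 5/9 K, so 1.48 × 5/9 = 0.82.

0.82 K/km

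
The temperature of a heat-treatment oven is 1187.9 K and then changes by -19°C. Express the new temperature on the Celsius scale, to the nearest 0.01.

895.75°C

Initial temperature in Celsius: 1187.9 - 273.15 = 914.7500°C.
Final Celsius temperature: 914.7500 - 19.0000 = 895.7500°C.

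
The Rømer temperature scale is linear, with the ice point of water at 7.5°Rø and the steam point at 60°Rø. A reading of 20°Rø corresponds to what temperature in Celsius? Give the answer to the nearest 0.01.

Linear interpolation between the fixed points: C = (20 - 7.5) × 100 / (60 - 7.5) = 23.8095°C.

23.81°C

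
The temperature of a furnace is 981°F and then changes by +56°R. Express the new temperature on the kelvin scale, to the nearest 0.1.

Initial temperature in Celsius: (981 - 32) × 5/9 = 527.2222°C.
The 56°R change is an interval, so only the factor 5/9 applies: +56 × 5/9 = +31.1111°C.
Final Celsius temperature: 527.2222 + 31.1111 = 558.3333°C.
In kelvin: 558.3333 + 273.15 = 831.5 K.

831.5 K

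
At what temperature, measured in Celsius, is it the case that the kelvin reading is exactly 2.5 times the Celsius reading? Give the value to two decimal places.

Let C be the Celsius reading. The kelvin reading is K = 1·C + 273.15.
Require K = 2.5·C: 1·C + 273.15 = 2.5·C.
(-1.5)·C = -273.15  ⇒  C = 182.10.

182.10°C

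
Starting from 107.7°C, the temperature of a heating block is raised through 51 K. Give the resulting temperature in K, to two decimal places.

431.85 K

The 51 K change is an interval; Kelvin and Celsius degrees are the same size, so ΔC = +51°C.
Final Celsius temperature: 107.7000 + 51.0000 = 158.7000°C.
In kelvin: 158.7000 + 273.15 = 431.85 K.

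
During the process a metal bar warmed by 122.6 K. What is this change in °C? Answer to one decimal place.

Kelvin and Celsius degrees are the same size, so the interval is unchanged: 122.6.

122.6°C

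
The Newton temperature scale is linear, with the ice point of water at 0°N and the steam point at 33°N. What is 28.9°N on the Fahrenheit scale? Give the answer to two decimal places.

189.64°F

Linear interpolation between the fixed points: C = (28.9 - 0) × 100 / (33 - 0) = 87.5758°C.
Then 87.5758 × 1.8 + 32 = 189.64°F.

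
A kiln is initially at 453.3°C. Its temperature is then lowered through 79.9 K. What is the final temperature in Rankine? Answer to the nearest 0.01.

The 79.9 K change is an interval; Kelvin and Celsius degrees are the same size, so ΔC = -79.9°C.
Final Celsius temperature: 453.3000 - 79.9000 = 373.4000°C.
In Rankine: 373.4000 × 1.8 + 491.67 = 1163.79°R.

1163.79°R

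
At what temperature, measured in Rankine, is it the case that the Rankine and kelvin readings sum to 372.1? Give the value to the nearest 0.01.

239.21°R

Let R be the Rankine reading. The kelvin reading is K = 5/9·R.
Require R + K = 372.1: (14/9)·R = 372.1.
R = (372.1) / (14/9) = 239.21.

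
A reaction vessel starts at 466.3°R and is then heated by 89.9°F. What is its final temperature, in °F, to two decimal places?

96.53°F

Initial temperature in Celsius: (466.3 - 491.67) × 5/9 = -14.0944°C.
The 89.9°F change is an interval, so only the factor 5/9 applies: +89.9 × 5/9 = +49.9444°C.
Final Celsius temperature: -14.0944 + 49.9444 = 35.8500°C.
In Fahrenheit: 35.8500 × 1.8 + 32 = 96.53°F.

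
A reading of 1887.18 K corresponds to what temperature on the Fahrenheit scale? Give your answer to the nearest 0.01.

In Celsius: 1887.18 - 273.15 = 1614.0300°C.
In Fahrenheit: 1614.0300 × 1.8 + 32 = 2937.25°F.

2937.25°F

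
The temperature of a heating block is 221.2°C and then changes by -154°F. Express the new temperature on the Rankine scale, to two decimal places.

735.83°R

The 154°F change is an interval, so only the factor 5/9 applies: -154 × 5/9 = -85.5556°C.
Final Celsius temperature: 221.2000 - 85.5556 = 135.6444°C.
In Rankine: 135.6444 × 1.8 + 491.67 = 735.83°R.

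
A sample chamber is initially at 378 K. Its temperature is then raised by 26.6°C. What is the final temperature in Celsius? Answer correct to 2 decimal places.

131.45°C

Initial temperature in Celsius: 378 - 273.15 = 104.8500°C.
Final Celsius temperature: 104.8500 + 26.6000 = 131.4500°C.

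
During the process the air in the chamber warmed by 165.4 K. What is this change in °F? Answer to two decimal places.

An interval of 1 K corresponds to 1.8°F.
165.4 × 1.8 = 297.72.

297.72°F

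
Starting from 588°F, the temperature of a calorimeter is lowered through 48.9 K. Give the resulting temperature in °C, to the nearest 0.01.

Initial temperature in Celsius: (588 - 32) × 5/9 = 308.8889°C.
The 48.9 K change is an interval; Kelvin and Celsius degrees are the same size, so ΔC = -48.9°C.
Final Celsius temperature: 308.8889 - 48.9000 = 259.9889°C.

259.99°C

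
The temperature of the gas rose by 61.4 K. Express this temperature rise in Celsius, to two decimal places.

Kelvin and Celsius degrees are the same size, so the interval is unchanged: 61.40.

61.40°C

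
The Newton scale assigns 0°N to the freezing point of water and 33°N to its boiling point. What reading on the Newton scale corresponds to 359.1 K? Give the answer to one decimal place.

First in Celsius: 359.1 - 273.15 = 85.9500°C.
Linearly onto the Newton scale: 0 + (85.9500 / 100) × (33 - 0) = 28.4°N.

28.4°N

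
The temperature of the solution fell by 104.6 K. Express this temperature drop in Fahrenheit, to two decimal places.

For a temperature interval the offset drops out; only the factor 1.8 applies.
104.6 × 1.8 = 188.28.

188.28°F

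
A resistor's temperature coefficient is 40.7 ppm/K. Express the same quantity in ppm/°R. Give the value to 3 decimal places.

22.611 ppm/°R

Since only a temperature interval is involved, the additive offset between the scales drops out.
A change of 1°R is a change of 5/9 K, so per °R the value is 40.7 × 5/9 = 22.611.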